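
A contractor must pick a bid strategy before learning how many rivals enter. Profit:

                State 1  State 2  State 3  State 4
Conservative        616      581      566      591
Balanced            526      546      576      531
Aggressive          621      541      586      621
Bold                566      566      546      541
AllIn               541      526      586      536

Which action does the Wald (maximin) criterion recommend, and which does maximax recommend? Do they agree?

maximin → Conservative; maximax → Aggressive (disagree)

Row minima: Conservative=566, Balanced=526, Aggressive=541, Bold=541, AllIn=526
Best worst-case = 566 → Conservative.
Row maxima: Conservative=616, Balanced=576, Aggressive=621, Bold=566, AllIn=586
Best best-case = 621 → Aggressive.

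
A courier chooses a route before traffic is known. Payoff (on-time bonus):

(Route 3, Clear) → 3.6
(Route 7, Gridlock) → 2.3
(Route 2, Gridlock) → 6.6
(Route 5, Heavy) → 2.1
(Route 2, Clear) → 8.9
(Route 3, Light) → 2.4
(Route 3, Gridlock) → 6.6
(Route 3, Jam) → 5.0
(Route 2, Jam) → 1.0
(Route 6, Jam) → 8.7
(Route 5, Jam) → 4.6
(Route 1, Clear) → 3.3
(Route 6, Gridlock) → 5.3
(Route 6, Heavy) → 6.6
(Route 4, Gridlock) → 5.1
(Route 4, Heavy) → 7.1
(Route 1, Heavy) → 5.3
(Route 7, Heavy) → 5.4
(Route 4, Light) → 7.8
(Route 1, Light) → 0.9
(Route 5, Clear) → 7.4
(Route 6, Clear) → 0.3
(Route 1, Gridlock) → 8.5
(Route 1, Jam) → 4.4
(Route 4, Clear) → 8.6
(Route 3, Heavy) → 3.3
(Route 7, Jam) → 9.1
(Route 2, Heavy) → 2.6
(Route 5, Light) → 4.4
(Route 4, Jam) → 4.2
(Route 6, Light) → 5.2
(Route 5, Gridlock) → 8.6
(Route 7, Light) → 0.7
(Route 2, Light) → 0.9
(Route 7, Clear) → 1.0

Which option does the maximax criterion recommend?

Route 7

Row maxima: Route 1=8.5, Route 2=8.9, Route 3=6.6, Route 4=8.6, Route 5=8.6, Route 6=8.7, Route 7=9.1
Best best-case = 9.1 → Route 7.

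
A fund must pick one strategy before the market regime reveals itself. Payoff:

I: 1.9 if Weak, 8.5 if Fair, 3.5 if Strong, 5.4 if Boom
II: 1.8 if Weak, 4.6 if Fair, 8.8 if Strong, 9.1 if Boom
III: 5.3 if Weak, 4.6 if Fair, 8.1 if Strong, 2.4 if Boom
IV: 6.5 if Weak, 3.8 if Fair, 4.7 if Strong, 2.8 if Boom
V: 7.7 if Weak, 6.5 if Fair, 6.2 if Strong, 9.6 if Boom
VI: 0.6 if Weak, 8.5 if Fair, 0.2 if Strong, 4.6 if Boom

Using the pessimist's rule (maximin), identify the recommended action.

V

Row minima: I=1.9, II=1.8, III=2.4, IV=2.8, V=6.2, VI=0.2
Best worst-case = 6.2 → V.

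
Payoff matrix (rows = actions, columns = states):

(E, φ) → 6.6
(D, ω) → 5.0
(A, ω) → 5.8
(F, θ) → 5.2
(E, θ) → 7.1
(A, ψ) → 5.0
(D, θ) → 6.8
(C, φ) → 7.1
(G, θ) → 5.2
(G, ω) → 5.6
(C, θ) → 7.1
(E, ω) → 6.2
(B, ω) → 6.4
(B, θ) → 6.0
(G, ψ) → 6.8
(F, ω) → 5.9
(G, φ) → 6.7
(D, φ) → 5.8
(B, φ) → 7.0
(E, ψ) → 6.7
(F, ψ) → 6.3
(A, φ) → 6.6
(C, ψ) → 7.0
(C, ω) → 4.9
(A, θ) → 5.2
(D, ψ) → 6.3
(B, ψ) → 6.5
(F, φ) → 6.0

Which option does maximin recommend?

E

Row minima: A=5.0, B=6.0, C=4.9, D=5.0, E=6.2, F=5.2, G=5.2
Best worst-case = 6.2 → E.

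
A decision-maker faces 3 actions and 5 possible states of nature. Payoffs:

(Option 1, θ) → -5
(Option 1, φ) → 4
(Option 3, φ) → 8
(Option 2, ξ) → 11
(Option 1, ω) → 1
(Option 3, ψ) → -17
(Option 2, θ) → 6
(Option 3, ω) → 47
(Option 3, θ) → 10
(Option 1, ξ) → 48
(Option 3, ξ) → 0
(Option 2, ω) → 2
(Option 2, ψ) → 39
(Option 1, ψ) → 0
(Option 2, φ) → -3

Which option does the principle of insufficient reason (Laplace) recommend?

Option 2

Row averages: Option 1=9.6, Option 2=11, Option 3=9.6
Highest average = 11 → Option 2.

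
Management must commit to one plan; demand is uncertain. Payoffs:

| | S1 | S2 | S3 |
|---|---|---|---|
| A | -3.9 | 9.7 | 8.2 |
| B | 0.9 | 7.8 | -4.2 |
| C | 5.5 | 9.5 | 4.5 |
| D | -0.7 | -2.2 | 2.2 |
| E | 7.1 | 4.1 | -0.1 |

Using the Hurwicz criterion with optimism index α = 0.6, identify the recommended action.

A: 0.6·9.7 + 0.4·(-3.9) = 4.26
B: 0.6·7.8 + 0.4·(-4.2) = 3
C: 0.6·9.5 + 0.4·4.5 = 7.5
D: 0.6·2.2 + 0.4·(-2.2) = 0.44
E: 0.6·7.1 + 0.4·(-0.1) = 4.22
Highest Hurwicz score = 7.5 → C.

C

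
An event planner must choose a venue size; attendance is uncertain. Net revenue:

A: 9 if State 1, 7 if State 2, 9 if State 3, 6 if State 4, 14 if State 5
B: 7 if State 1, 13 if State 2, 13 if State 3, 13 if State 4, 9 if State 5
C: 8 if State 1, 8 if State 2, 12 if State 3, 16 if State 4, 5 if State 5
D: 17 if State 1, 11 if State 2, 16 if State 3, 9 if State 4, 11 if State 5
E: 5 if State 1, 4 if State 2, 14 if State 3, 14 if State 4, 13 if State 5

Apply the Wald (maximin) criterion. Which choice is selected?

D

Row minima: A=6, B=7, C=5, D=9, E=4
Best worst-case = 9 → D.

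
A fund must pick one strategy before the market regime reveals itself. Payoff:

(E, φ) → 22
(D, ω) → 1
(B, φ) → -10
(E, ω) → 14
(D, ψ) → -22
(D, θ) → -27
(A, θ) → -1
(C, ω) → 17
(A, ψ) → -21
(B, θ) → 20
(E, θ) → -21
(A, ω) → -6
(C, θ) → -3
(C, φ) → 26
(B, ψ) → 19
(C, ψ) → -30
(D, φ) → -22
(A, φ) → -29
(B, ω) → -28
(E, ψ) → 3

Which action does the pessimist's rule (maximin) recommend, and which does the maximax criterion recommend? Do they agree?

Row minima: A=-29, B=-28, C=-30, D=-27, E=-21
Best worst-case = -21 → E.
Row maxima: A=-1, B=20, C=26, D=1, E=22
Best best-case = 26 → C.

maximin → E; maximax → C (disagree)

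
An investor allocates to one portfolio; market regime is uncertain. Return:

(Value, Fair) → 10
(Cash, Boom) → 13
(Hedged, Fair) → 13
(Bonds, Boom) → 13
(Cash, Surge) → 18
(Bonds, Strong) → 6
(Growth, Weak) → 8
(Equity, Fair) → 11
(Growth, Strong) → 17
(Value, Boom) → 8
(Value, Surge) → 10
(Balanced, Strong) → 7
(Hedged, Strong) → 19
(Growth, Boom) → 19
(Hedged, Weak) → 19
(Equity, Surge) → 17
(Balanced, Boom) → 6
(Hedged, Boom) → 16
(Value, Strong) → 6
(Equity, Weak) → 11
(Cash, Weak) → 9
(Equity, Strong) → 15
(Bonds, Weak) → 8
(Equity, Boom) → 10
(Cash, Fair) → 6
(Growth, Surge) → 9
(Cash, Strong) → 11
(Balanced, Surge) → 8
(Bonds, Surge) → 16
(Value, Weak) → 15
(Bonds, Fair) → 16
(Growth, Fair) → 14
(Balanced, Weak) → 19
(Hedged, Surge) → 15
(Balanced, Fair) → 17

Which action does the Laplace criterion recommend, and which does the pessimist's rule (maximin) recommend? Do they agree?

Row averages: Bonds=11.8, Equity=12.8, Hedged=16.4, Balanced=11.4, Growth=13.4, Cash=11.4, Value=9.8
Highest average = 16.4 → Hedged.
Row minima: Bonds=6, Equity=10, Hedged=13, Balanced=6, Growth=8, Cash=6, Value=6
Best worst-case = 13 → Hedged.

laplace → Hedged; maximin → Hedged (agree)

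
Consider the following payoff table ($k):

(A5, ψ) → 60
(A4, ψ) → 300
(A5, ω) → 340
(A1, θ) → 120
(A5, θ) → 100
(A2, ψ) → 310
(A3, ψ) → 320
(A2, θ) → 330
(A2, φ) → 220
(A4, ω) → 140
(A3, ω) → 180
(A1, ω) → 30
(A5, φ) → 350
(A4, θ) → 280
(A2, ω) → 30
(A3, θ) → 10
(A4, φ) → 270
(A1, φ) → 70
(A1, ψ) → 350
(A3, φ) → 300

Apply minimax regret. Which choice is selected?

A4

Column bests: θ=330, φ=350, ψ=350, ω=340.
A1 regrets: 210, 280, 0, 310 → max 310
A2 regrets: 0, 130, 40, 310 → max 310
A3 regrets: 320, 50, 30, 160 → max 320
A4 regrets: 50, 80, 50, 200 → max 200
A5 regrets: 230, 0, 290, 0 → max 290
Smallest max regret = 200 → A4.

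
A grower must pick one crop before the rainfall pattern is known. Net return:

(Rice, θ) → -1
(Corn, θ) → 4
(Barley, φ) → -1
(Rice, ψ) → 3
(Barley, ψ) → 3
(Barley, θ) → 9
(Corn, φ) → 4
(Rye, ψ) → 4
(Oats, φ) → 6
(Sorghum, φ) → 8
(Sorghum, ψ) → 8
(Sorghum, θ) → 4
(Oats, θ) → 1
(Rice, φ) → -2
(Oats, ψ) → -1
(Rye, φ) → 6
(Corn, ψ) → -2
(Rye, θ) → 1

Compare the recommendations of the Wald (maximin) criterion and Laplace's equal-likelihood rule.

maximin → Sorghum; laplace → Sorghum (agree)

Row minima: Oats=-1, Rye=1, Barley=-1, Rice=-2, Sorghum=4, Corn=-2
Best worst-case = 4 → Sorghum.
Row averages: Oats=2, Rye=11/3, Barley=11/3, Rice=0, Sorghum=20/3, Corn=2
Highest average = 20/3 → Sorghum.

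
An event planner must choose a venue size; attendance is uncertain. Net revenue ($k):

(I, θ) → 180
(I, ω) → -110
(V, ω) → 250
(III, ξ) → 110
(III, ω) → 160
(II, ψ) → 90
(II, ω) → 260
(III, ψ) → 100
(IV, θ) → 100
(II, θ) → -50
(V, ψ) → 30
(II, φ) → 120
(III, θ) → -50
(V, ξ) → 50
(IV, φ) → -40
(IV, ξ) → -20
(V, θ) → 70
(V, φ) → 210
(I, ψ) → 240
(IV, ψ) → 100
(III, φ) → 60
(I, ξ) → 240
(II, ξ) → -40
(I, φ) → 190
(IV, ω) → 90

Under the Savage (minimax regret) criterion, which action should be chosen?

V

Column bests: θ=180, φ=210, ψ=240, ω=260, ξ=240.
I regrets: 0, 20, 0, 370, 0 → max 370
II regrets: 230, 90, 150, 0, 280 → max 280
III regrets: 230, 150, 140, 100, 130 → max 230
IV regrets: 80, 250, 140, 170, 260 → max 260
V regrets: 110, 0, 210, 10, 190 → max 210
Smallest max regret = 210 → V.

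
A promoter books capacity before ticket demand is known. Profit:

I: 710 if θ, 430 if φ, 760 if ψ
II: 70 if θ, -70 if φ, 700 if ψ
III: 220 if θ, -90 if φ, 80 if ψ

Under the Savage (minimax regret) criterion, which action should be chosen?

Column bests: θ=710, φ=430, ψ=760.
I regrets: 0, 0, 0 → max 0
II regrets: 640, 500, 60 → max 640
III regrets: 490, 520, 680 → max 680
Smallest max regret = 0 → I.

I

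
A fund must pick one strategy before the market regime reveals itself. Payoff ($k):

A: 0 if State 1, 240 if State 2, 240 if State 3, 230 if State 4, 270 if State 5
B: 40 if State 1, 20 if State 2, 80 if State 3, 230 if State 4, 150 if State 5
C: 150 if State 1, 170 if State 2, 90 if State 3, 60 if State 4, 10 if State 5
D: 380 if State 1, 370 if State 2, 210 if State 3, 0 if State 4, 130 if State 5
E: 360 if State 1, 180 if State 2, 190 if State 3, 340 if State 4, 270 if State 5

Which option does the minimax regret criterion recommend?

Column bests: State 1=380, State 2=370, State 3=240, State 4=340, State 5=270.
A regrets: 380, 130, 0, 110, 0 → max 380
B regrets: 340, 350, 160, 110, 120 → max 350
C regrets: 230, 200, 150, 280, 260 → max 280
D regrets: 0, 0, 30, 340, 140 → max 340
E regrets: 20, 190, 50, 0, 0 → max 190
Smallest max regret = 190 → E.

E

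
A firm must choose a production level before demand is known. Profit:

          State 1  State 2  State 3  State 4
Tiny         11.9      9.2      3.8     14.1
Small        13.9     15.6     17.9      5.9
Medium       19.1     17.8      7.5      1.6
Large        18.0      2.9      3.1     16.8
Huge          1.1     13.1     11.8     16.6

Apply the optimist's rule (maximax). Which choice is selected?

Row maxima: Tiny=14.1, Small=17.9, Medium=19.1, Large=18.0, Huge=16.6
Best best-case = 19.1 → Medium.

Medium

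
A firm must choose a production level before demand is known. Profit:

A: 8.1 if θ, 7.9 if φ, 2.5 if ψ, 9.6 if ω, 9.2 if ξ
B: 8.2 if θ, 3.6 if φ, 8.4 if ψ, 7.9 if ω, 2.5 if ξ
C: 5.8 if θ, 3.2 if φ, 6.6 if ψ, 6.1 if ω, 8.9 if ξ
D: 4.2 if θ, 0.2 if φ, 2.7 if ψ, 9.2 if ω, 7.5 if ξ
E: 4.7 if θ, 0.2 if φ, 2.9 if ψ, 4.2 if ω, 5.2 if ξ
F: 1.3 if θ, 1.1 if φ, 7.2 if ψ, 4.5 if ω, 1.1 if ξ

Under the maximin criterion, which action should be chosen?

C

Row minima: A=2.5, B=2.5, C=3.2, D=0.2, E=0.2, F=1.1
Best worst-case = 3.2 → C.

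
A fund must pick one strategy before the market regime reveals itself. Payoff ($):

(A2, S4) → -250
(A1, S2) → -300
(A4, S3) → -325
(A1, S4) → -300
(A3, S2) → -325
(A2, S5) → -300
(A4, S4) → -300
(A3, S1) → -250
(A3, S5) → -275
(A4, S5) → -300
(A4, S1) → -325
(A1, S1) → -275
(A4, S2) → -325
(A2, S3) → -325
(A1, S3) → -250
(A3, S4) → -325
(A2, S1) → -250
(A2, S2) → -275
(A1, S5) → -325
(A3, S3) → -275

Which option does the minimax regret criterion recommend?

A1

Column bests: S1=-250, S2=-275, S3=-250, S4=-250, S5=-275.
A1 regrets: 25, 25, 0, 50, 50 → max 50
A2 regrets: 0, 0, 75, 0, 25 → max 75
A3 regrets: 0, 50, 25, 75, 0 → max 75
A4 regrets: 75, 50, 75, 50, 25 → max 75
Smallest max regret = 50 → A1.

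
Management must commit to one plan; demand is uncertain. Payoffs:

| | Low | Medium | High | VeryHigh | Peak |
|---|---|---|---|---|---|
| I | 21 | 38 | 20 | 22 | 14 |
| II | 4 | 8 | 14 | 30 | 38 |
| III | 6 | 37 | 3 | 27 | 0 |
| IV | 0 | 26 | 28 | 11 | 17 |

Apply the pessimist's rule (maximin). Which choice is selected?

I

Row minima: I=14, II=4, III=0, IV=0
Best worst-case = 14 → I.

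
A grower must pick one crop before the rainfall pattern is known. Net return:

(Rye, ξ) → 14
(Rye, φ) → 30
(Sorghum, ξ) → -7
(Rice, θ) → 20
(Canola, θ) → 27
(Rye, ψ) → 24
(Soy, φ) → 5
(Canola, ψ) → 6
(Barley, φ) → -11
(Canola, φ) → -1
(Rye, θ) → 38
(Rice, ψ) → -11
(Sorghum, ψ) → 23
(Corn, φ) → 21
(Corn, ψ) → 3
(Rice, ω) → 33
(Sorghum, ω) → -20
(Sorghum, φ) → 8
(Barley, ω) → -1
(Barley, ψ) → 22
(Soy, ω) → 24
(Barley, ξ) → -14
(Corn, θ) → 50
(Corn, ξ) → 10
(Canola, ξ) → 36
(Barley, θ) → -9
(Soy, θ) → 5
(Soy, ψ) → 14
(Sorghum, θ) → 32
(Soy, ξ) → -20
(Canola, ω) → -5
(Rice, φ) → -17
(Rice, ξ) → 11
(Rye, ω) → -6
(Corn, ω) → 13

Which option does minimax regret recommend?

Column bests: θ=50, φ=30, ψ=24, ω=33, ξ=36.
Barley regrets: 59, 41, 2, 34, 50 → max 59
Canola regrets: 23, 31, 18, 38, 0 → max 38
Soy regrets: 45, 25, 10, 9, 56 → max 56
Corn regrets: 0, 9, 21, 20, 26 → max 26
Sorghum regrets: 18, 22, 1, 53, 43 → max 53
Rice regrets: 30, 47, 35, 0, 25 → max 47
Rye regrets: 12, 0, 0, 39, 22 → max 39
Smallest max regret = 26 → Corn.

Corn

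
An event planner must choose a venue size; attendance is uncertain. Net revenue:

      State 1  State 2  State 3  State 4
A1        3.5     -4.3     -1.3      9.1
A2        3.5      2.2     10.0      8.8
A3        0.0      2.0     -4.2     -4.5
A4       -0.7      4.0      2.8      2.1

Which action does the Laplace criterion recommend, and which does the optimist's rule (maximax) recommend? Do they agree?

laplace → A2; maximax → A2 (agree)

Row averages: A1=1.75, A2=6.125, A3=-1.675, A4=2.05
Highest average = 6.125 → A2.
Row maxima: A1=9.1, A2=10.0, A3=2.0, A4=4.0
Best best-case = 10.0 → A2.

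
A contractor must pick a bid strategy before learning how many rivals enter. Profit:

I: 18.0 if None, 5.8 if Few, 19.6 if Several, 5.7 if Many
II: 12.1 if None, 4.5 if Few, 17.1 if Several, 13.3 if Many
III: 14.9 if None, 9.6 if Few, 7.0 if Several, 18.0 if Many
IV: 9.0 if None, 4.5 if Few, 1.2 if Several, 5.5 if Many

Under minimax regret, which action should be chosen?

Column bests: None=18.0, Few=9.6, Several=19.6, Many=18.0.
I regrets: 0.0, 3.8, 0.0, 12.3 → max 12.3
II regrets: 5.9, 5.1, 2.5, 4.7 → max 5.9
III regrets: 3.1, 0.0, 12.6, 0.0 → max 12.6
IV regrets: 9.0, 5.1, 18.4, 12.5 → max 18.4
Smallest max regret = 5.9 → II.

II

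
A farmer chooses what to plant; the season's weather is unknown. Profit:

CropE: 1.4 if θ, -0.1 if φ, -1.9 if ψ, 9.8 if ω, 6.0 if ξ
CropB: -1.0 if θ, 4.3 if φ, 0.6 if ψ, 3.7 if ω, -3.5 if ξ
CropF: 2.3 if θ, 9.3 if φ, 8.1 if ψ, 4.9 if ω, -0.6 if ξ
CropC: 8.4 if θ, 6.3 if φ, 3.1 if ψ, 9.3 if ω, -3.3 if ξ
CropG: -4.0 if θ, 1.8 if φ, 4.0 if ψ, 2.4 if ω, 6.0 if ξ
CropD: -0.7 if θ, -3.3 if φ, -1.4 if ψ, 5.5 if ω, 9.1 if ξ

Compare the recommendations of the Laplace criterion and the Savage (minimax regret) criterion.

Row averages: CropE=3.04, CropB=0.82, CropF=4.8, CropC=4.76, CropG=2.04, CropD=1.84
Highest average = 4.8 → CropF.
Column bests: θ=8.4, φ=9.3, ψ=8.1, ω=9.8, ξ=9.1.
CropE regrets: 7.0, 9.4, 10.0, 0.0, 3.1 → max 10.0
CropB regrets: 9.4, 5.0, 7.5, 6.1, 12.6 → max 12.6
CropF regrets: 6.1, 0.0, 0.0, 4.9, 9.7 → max 9.7
CropC regrets: 0.0, 3.0, 5.0, 0.5, 12.4 → max 12.4
CropG regrets: 12.4, 7.5, 4.1, 7.4, 3.1 → max 12.4
CropD regrets: 9.1, 12.6, 9.5, 4.3, 0.0 → max 12.6
Smallest max regret = 9.7 → CropF.

laplace → CropF; minimax regret → CropF (agree)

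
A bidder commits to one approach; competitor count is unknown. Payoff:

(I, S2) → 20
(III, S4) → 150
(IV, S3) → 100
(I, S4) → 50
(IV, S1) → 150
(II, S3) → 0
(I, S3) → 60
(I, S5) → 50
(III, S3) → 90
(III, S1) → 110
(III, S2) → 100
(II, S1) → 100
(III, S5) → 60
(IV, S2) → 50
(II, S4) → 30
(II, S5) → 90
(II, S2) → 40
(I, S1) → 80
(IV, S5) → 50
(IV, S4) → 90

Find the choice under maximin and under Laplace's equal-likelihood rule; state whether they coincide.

maximin → III; laplace → III (agree)

Row minima: I=20, II=0, III=60, IV=50
Best worst-case = 60 → III.
Row averages: I=52, II=52, III=102, IV=88
Highest average = 102 → III.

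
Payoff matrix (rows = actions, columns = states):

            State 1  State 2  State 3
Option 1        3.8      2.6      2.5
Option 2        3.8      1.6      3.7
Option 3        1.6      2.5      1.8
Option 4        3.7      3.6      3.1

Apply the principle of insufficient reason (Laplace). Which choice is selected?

Row averages: Option 1=89/30, Option 2=91/30, Option 3=59/30, Option 4=52/15
Highest average = 52/15 → Option 4.

Option 4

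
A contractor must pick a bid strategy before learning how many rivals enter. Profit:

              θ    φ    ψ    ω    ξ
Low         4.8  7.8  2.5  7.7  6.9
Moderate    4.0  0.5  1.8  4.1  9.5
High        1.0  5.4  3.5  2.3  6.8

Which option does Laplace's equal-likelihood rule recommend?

Row averages: Low=5.94, Moderate=3.98, High=3.8
Highest average = 5.94 → Low.

Low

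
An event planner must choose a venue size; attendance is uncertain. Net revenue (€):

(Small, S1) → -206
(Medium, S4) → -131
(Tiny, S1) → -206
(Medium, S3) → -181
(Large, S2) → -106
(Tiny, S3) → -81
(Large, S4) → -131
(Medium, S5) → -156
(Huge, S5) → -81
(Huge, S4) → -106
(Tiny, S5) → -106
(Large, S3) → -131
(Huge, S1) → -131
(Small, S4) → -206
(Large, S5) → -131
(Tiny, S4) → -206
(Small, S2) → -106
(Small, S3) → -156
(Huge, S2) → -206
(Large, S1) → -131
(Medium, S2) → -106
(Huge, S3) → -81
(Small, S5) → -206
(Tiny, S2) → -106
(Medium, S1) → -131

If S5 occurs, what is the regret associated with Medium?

Best payoff under S5 is -81.
Regret = -81 − (-156) = 75.

75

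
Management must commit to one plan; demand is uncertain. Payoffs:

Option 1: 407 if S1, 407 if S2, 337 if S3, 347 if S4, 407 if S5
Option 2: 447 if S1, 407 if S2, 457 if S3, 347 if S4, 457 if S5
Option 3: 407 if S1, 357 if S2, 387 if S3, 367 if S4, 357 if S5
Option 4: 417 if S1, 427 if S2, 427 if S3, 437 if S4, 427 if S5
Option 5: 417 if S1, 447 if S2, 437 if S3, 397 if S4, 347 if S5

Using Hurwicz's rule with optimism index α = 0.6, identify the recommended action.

Option 4

Option 1: 0.6·407 + 0.4·337 = 379
Option 2: 0.6·457 + 0.4·347 = 413
Option 3: 0.6·407 + 0.4·357 = 387
Option 4: 0.6·437 + 0.4·417 = 429
Option 5: 0.6·447 + 0.4·347 = 407
Highest Hurwicz score = 429 → Option 4.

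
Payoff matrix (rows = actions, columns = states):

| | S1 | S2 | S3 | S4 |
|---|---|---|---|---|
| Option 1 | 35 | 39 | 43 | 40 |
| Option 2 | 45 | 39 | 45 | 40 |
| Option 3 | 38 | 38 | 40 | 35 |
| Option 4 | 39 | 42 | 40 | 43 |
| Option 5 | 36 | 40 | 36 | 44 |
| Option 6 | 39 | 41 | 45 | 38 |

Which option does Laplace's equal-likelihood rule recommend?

Option 2

Row averages: Option 1=39.25, Option 2=42.25, Option 3=37.75, Option 4=41, Option 5=39, Option 6=40.75
Highest average = 42.25 → Option 2.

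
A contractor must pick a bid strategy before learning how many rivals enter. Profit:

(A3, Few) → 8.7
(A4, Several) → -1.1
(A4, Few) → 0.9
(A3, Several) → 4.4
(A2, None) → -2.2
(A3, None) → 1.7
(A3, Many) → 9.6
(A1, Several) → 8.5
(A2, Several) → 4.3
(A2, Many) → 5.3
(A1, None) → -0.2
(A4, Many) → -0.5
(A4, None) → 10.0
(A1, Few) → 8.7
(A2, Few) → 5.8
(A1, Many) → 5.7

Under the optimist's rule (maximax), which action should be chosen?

A4

Row maxima: A1=8.7, A2=5.8, A3=9.6, A4=10.0
Best best-case = 10.0 → A4.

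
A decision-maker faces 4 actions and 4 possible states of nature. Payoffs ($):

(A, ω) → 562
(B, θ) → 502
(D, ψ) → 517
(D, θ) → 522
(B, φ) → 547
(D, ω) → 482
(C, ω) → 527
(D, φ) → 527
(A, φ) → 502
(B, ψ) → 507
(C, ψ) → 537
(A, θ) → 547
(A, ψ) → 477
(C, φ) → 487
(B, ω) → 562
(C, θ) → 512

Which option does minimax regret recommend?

B

Column bests: θ=547, φ=547, ψ=537, ω=562.
A regrets: 0, 45, 60, 0 → max 60
B regrets: 45, 0, 30, 0 → max 45
C regrets: 35, 60, 0, 35 → max 60
D regrets: 25, 20, 20, 80 → max 80
Smallest max regret = 45 → B.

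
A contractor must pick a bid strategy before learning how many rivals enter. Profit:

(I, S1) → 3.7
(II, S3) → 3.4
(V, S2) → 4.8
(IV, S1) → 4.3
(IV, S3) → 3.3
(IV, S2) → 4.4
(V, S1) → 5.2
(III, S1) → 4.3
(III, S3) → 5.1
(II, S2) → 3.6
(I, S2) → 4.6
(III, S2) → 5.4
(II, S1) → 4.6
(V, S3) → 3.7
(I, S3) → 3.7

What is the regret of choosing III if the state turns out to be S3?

0.0

Best payoff under S3 is 5.1.
Regret = 5.1 − 5.1 = 0.0.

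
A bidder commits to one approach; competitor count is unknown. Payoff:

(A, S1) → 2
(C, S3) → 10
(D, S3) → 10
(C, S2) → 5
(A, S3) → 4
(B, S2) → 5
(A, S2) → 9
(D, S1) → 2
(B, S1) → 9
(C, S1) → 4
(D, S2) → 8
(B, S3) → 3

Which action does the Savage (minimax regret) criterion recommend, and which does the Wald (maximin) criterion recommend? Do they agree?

Column bests: S1=9, S2=9, S3=10.
A regrets: 7, 0, 6 → max 7
B regrets: 0, 4, 7 → max 7
C regrets: 5, 4, 0 → max 5
D regrets: 7, 1, 0 → max 7
Smallest max regret = 5 → C.
Row minima: A=2, B=3, C=4, D=2
Best worst-case = 4 → C.

minimax regret → C; maximin → C (agree)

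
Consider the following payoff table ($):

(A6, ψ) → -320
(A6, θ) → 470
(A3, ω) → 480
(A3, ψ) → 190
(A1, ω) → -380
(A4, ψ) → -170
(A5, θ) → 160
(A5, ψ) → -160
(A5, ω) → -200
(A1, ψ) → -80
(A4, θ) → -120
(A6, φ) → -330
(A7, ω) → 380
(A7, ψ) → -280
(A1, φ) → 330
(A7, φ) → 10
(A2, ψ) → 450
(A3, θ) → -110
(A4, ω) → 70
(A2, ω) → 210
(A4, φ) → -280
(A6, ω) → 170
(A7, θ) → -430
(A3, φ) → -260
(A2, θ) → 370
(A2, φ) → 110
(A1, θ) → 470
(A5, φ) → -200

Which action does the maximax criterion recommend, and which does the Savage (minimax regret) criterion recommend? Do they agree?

maximax → A3; minimax regret → A2 (disagree)

Row maxima: A1=470, A2=450, A3=480, A4=70, A5=160, A6=470, A7=380
Best best-case = 480 → A3.
Column bests: θ=470, φ=330, ψ=450, ω=480.
A1 regrets: 0, 0, 530, 860 → max 860
A2 regrets: 100, 220, 0, 270 → max 270
A3 regrets: 580, 590, 260, 0 → max 590
A4 regrets: 590, 610, 620, 410 → max 620
A5 regrets: 310, 530, 610, 680 → max 680
A6 regrets: 0, 660, 770, 310 → max 770
A7 regrets: 900, 320, 730, 100 → max 900
Smallest max regret = 270 → A2.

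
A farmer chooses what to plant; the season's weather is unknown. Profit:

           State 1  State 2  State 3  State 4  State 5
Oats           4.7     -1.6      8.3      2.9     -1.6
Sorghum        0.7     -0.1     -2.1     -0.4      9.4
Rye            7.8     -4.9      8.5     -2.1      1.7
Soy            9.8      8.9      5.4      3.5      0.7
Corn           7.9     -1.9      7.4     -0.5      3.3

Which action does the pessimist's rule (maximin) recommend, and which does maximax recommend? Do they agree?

maximin → Soy; maximax → Soy (agree)

Row minima: Oats=-1.6, Sorghum=-2.1, Rye=-4.9, Soy=0.7, Corn=-1.9
Best worst-case = 0.7 → Soy.
Row maxima: Oats=8.3, Sorghum=9.4, Rye=8.5, Soy=9.8, Corn=7.9
Best best-case = 9.8 → Soy.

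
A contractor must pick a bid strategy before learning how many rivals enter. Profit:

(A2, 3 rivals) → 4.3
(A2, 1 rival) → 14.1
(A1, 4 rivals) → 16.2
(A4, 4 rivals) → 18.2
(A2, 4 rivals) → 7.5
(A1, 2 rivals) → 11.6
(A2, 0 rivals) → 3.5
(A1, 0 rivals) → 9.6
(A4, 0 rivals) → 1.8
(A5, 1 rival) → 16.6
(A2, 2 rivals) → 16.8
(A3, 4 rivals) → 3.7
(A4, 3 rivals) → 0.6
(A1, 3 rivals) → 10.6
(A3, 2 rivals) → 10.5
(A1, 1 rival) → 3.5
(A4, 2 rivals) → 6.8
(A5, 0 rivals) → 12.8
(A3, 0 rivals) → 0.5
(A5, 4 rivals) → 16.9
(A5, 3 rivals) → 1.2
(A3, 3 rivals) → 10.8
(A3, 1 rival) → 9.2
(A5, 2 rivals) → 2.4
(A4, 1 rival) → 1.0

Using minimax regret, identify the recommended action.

A2

Column bests: 0 rivals=12.8, 1 rival=16.6, 2 rivals=16.8, 3 rivals=10.8, 4 rivals=18.2.
A1 regrets: 3.2, 13.1, 5.2, 0.2, 2.0 → max 13.1
A2 regrets: 9.3, 2.5, 0.0, 6.5, 10.7 → max 10.7
A3 regrets: 12.3, 7.4, 6.3, 0.0, 14.5 → max 14.5
A4 regrets: 11.0, 15.6, 10.0, 10.2, 0.0 → max 15.6
A5 regrets: 0.0, 0.0, 14.4, 9.6, 1.3 → max 14.4
Smallest max regret = 10.7 → A2.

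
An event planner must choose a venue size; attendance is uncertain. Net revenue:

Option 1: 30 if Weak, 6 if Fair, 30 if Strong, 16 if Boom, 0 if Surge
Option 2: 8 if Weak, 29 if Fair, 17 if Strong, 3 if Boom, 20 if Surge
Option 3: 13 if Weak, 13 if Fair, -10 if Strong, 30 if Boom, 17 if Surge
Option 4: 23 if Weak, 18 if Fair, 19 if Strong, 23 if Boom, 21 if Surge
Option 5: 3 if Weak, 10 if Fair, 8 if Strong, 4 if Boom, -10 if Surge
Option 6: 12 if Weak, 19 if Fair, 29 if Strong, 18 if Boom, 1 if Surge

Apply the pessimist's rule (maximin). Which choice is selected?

Row minima: Option 1=0, Option 2=3, Option 3=-10, Option 4=18, Option 5=-10, Option 6=1
Best worst-case = 18 → Option 4.

Option 4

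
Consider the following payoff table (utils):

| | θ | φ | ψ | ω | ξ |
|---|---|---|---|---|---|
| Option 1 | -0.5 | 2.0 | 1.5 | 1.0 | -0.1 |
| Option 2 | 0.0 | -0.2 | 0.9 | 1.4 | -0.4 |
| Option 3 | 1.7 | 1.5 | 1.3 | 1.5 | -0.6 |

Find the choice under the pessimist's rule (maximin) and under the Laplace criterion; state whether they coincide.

Row minima: Option 1=-0.5, Option 2=-0.4, Option 3=-0.6
Best worst-case = -0.4 → Option 2.
Row averages: Option 1=0.78, Option 2=0.34, Option 3=1.08
Highest average = 1.08 → Option 3.

maximin → Option 2; laplace → Option 3 (disagree)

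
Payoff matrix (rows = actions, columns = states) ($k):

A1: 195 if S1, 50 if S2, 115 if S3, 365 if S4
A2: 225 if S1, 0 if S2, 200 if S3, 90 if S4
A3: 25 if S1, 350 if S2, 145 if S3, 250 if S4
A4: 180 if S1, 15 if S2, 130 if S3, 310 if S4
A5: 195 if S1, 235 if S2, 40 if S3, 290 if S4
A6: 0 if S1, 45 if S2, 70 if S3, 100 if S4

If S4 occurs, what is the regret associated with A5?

75

Best payoff under S4 is 365.
Regret = 365 − 290 = 75.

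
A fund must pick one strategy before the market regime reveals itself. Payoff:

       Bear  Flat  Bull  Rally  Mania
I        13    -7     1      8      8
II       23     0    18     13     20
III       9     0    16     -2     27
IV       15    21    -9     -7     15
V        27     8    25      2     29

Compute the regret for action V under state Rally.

Best payoff under Rally is 13.
Regret = 13 − 2 = 11.

11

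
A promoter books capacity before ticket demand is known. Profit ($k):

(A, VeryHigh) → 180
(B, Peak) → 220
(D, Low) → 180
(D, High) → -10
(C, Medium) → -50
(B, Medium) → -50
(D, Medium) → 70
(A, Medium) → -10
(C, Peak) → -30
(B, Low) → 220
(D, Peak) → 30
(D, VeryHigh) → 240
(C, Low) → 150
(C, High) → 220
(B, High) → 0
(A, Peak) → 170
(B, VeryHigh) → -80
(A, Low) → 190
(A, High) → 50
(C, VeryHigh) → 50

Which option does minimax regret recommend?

A

Column bests: Low=220, Medium=70, High=220, VeryHigh=240, Peak=220.
A regrets: 30, 80, 170, 60, 50 → max 170
B regrets: 0, 120, 220, 320, 0 → max 320
C regrets: 70, 120, 0, 190, 250 → max 250
D regrets: 40, 0, 230, 0, 190 → max 230
Smallest max regret = 170 → A.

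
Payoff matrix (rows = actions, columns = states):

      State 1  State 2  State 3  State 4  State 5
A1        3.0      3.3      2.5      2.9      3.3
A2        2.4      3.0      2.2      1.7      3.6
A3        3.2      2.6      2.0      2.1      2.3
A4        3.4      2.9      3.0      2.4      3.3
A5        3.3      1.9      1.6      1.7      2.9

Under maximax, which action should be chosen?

A2

Row maxima: A1=3.3, A2=3.6, A3=3.2, A4=3.4, A5=3.3
Best best-case = 3.6 → A2.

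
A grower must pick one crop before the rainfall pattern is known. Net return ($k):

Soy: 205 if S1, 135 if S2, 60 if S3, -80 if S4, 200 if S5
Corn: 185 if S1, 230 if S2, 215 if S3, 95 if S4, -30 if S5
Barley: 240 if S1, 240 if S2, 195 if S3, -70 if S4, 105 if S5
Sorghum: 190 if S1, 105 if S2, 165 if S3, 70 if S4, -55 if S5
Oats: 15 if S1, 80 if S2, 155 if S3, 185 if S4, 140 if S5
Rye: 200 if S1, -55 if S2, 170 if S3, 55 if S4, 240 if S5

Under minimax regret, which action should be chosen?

Column bests: S1=240, S2=240, S3=215, S4=185, S5=240.
Soy regrets: 35, 105, 155, 265, 40 → max 265
Corn regrets: 55, 10, 0, 90, 270 → max 270
Barley regrets: 0, 0, 20, 255, 135 → max 255
Sorghum regrets: 50, 135, 50, 115, 295 → max 295
Oats regrets: 225, 160, 60, 0, 100 → max 225
Rye regrets: 40, 295, 45, 130, 0 → max 295
Smallest max regret = 225 → Oats.

Oats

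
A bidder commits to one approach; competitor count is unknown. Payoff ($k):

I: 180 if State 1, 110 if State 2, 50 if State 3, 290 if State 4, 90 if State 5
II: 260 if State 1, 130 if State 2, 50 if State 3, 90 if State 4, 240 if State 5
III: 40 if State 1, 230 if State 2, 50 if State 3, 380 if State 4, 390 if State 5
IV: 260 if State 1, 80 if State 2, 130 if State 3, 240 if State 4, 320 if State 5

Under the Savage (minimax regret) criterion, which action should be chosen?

Column bests: State 1=260, State 2=230, State 3=130, State 4=380, State 5=390.
I regrets: 80, 120, 80, 90, 300 → max 300
II regrets: 0, 100, 80, 290, 150 → max 290
III regrets: 220, 0, 80, 0, 0 → max 220
IV regrets: 0, 150, 0, 140, 70 → max 150
Smallest max regret = 150 → IV.

IV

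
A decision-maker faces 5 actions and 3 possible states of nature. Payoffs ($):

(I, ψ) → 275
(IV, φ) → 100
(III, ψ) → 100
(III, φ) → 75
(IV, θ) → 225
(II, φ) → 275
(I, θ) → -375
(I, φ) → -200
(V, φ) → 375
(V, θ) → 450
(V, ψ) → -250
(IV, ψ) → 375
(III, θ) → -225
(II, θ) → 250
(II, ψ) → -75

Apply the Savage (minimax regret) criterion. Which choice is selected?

Column bests: θ=450, φ=375, ψ=375.
I regrets: 825, 575, 100 → max 825
II regrets: 200, 100, 450 → max 450
III regrets: 675, 300, 275 → max 675
IV regrets: 225, 275, 0 → max 275
V regrets: 0, 0, 625 → max 625
Smallest max regret = 275 → IV.

IV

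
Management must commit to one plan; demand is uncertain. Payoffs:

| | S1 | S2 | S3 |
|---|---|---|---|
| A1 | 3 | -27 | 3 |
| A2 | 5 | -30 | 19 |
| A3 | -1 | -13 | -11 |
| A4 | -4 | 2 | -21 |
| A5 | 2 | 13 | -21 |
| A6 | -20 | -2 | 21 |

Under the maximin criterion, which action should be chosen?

Row minima: A1=-27, A2=-30, A3=-13, A4=-21, A5=-21, A6=-20
Best worst-case = -13 → A3.

A3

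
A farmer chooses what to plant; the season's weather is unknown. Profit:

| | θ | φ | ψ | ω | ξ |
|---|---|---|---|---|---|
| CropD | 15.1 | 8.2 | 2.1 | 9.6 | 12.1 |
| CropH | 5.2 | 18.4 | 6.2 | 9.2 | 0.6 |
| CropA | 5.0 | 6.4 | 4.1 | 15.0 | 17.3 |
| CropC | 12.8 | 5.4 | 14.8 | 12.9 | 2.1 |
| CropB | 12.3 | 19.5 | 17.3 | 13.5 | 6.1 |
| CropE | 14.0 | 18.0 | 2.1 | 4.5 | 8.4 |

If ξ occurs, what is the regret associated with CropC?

Best payoff under ξ is 17.3.
Regret = 17.3 − 2.1 = 15.2.

15.2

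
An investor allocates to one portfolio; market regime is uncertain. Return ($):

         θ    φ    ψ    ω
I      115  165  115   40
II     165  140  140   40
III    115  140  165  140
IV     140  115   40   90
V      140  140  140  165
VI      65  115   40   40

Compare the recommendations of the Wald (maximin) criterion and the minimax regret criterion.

maximin → V; minimax regret → V (agree)

Row minima: I=40, II=40, III=115, IV=40, V=140, VI=40
Best worst-case = 140 → V.
Column bests: θ=165, φ=165, ψ=165, ω=165.
I regrets: 50, 0, 50, 125 → max 125
II regrets: 0, 25, 25, 125 → max 125
III regrets: 50, 25, 0, 25 → max 50
IV regrets: 25, 50, 125, 75 → max 125
V regrets: 25, 25, 25, 0 → max 25
VI regrets: 100, 50, 125, 125 → max 125
Smallest max regret = 25 → V.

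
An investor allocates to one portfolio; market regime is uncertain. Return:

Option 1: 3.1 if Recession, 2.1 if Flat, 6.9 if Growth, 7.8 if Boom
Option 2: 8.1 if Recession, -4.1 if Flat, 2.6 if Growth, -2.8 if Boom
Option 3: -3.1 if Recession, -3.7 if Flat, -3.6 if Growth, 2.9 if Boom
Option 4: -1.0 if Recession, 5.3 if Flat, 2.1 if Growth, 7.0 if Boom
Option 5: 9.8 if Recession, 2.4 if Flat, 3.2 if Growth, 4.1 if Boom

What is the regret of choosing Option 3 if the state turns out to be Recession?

12.9

Best payoff under Recession is 9.8.
Regret = 9.8 − (-3.1) = 12.9.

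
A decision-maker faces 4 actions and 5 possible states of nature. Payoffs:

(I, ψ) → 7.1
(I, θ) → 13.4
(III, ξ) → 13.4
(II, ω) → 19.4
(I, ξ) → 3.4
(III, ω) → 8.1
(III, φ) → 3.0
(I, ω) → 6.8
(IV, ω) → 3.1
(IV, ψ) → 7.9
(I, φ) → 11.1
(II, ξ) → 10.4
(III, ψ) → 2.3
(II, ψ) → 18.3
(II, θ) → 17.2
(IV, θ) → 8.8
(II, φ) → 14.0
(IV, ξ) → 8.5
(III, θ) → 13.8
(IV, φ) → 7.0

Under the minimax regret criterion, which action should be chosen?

II

Column bests: θ=17.2, φ=14.0, ψ=18.3, ω=19.4, ξ=13.4.
I regrets: 3.8, 2.9, 11.2, 12.6, 10.0 → max 12.6
II regrets: 0.0, 0.0, 0.0, 0.0, 3.0 → max 3.0
III regrets: 3.4, 11.0, 16.0, 11.3, 0.0 → max 16.0
IV regrets: 8.4, 7.0, 10.4, 16.3, 4.9 → max 16.3
Smallest max regret = 3.0 → II.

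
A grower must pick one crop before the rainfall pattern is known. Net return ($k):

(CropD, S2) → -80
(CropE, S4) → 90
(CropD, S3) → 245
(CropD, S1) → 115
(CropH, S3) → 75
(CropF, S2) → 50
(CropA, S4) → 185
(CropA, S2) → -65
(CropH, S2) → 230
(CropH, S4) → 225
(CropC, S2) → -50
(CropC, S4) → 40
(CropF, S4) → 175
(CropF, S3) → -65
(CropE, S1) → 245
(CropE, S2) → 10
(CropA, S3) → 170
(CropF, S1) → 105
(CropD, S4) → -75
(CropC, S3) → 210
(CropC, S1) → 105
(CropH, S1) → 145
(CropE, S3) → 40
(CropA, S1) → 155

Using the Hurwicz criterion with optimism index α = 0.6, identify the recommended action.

CropC: 0.6·210 + 0.4·(-50) = 106
CropF: 0.6·175 + 0.4·(-65) = 79
CropH: 0.6·230 + 0.4·75 = 168
CropD: 0.6·245 + 0.4·(-80) = 115
CropE: 0.6·245 + 0.4·10 = 151
CropA: 0.6·185 + 0.4·(-65) = 85
Highest Hurwicz score = 168 → CropH.

CropH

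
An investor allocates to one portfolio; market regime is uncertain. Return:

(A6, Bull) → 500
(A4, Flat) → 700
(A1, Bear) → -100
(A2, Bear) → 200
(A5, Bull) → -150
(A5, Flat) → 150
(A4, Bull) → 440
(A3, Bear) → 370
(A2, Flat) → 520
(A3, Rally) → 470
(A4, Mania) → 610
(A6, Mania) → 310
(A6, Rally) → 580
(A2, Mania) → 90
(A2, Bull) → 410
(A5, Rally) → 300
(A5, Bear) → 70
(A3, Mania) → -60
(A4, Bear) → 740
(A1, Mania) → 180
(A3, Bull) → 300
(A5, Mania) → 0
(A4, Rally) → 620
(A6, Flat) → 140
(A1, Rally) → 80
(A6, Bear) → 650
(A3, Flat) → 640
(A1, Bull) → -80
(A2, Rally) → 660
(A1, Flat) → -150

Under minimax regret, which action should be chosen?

Column bests: Bear=740, Flat=700, Bull=500, Rally=660, Mania=610.
A1 regrets: 840, 850, 580, 580, 430 → max 850
A2 regrets: 540, 180, 90, 0, 520 → max 540
A3 regrets: 370, 60, 200, 190, 670 → max 670
A4 regrets: 0, 0, 60, 40, 0 → max 60
A5 regrets: 670, 550, 650, 360, 610 → max 670
A6 regrets: 90, 560, 0, 80, 300 → max 560
Smallest max regret = 60 → A4.

A4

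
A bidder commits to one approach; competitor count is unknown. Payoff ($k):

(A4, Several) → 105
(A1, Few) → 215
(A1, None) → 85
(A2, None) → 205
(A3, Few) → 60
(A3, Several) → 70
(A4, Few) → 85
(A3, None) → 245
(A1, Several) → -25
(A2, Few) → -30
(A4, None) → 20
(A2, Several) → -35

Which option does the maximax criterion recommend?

A3

Row maxima: A1=215, A2=205, A3=245, A4=105
Best best-case = 245 → A3.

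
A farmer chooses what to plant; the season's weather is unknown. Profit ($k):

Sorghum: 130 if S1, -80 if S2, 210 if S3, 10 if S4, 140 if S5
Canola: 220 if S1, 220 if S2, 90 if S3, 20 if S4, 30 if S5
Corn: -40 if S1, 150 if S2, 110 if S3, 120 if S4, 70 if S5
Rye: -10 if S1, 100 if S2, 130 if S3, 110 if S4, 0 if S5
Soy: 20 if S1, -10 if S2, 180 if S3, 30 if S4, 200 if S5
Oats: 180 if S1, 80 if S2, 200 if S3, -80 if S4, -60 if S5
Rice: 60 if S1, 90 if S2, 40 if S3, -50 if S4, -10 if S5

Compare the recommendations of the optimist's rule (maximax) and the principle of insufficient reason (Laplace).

maximax → Canola; laplace → Canola (agree)

Row maxima: Sorghum=210, Canola=220, Corn=150, Rye=130, Soy=200, Oats=200, Rice=90
Best best-case = 220 → Canola.
Row averages: Sorghum=82, Canola=116, Corn=82, Rye=66, Soy=84, Oats=64, Rice=26
Highest average = 116 → Canola.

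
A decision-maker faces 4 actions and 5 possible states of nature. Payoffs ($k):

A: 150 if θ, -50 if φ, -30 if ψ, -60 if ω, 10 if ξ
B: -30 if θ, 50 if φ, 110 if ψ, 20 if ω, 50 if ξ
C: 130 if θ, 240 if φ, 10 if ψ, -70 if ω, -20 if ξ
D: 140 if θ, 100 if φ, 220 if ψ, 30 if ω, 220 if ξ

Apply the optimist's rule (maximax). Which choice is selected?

C

Row maxima: A=150, B=110, C=240, D=220
Best best-case = 240 → C.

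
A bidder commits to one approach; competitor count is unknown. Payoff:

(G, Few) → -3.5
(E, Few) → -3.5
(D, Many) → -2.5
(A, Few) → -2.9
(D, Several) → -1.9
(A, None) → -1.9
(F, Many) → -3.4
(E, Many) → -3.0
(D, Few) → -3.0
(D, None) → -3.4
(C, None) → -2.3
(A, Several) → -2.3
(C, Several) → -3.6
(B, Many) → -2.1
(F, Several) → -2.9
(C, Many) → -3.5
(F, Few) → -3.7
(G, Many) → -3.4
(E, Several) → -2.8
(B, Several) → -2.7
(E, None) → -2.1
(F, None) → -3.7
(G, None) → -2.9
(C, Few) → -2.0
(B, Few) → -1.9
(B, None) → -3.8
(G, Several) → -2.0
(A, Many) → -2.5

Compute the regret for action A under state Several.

Best payoff under Several is -1.9.
Regret = -1.9 − (-2.3) = 0.4.

0.4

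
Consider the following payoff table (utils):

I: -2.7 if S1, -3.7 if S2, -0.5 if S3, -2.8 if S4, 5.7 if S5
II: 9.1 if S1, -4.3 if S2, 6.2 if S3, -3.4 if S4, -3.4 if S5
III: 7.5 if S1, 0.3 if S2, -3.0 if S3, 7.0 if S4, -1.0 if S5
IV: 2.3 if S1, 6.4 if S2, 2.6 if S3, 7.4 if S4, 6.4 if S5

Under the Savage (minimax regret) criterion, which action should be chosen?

Column bests: S1=9.1, S2=6.4, S3=6.2, S4=7.4, S5=6.4.
I regrets: 11.8, 10.1, 6.7, 10.2, 0.7 → max 11.8
II regrets: 0.0, 10.7, 0.0, 10.8, 9.8 → max 10.8
III regrets: 1.6, 6.1, 9.2, 0.4, 7.4 → max 9.2
IV regrets: 6.8, 0.0, 3.6, 0.0, 0.0 → max 6.8
Smallest max regret = 6.8 → IV.

IV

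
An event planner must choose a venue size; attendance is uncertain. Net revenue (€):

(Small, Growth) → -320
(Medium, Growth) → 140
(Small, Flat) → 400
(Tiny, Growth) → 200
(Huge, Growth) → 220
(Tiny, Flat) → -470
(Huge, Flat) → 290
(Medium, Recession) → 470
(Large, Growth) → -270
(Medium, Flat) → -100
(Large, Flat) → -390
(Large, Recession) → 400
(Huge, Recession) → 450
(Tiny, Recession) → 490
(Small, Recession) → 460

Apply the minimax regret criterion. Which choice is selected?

Huge

Column bests: Recession=490, Flat=400, Growth=220.
Tiny regrets: 0, 870, 20 → max 870
Small regrets: 30, 0, 540 → max 540
Medium regrets: 20, 500, 80 → max 500
Large regrets: 90, 790, 490 → max 790
Huge regrets: 40, 110, 0 → max 110
Smallest max regret = 110 → Huge.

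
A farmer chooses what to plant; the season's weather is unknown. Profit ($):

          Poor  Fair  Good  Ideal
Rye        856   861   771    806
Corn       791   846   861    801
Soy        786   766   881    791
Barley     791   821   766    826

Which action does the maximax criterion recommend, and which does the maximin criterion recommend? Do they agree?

maximax → Soy; maximin → Corn (disagree)

Row maxima: Rye=861, Corn=861, Soy=881, Barley=826
Best best-case = 881 → Soy.
Row minima: Rye=771, Corn=791, Soy=766, Barley=766
Best worst-case = 791 → Corn.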